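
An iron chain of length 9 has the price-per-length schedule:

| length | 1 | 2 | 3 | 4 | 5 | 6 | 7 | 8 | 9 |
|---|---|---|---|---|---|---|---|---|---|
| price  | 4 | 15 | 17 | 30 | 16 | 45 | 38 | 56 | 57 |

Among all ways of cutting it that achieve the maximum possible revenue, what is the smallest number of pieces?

3

Consider every possible first cut. r[k] is the best of p[i]+r[k−i] over all sellable i≤k.
r[1] = 4
r[2] = 15
r[3] = 19  (first piece 1, then r[2]=15)
r[4] = 30  (first piece 2, then r[2]=15)
r[5] = 34  (first piece 1, then r[4]=30)
r[6] = 45  (first piece 2, then r[4]=30)
r[7] = 49  (first piece 1, then r[6]=45)
r[8] = 60  (first piece 2, then r[6]=45)
r[9] = 64  (first piece 1, then r[8]=60)
Maximum revenue is $64.
Now minimize piece count subject to staying optimal: for each k, pieces[k] = 1 + min over i with p[i]+r[k−i]=r[k] of pieces[k−i].
pieces[6] = 1
pieces[7] = 2
pieces[8] = 2
pieces[9] = 3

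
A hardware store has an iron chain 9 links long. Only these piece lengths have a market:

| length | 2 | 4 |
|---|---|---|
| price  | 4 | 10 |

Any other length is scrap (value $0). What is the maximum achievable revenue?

20

Let best[k] be the best obtainable value from length k. For each k, try every first piece i and keep the best of price[i] + best[k−i].
best[1] = 0
best[2] = 4
best[3] = 4
best[4] = max(4+4, 10+0) = 10
best[5] = max(4+4, 10+0) = 10
best[6] = max(4+10, 10+4) = 14
best[7] = max(4+10, 10+4) = 14
best[8] = max(4+14, 10+10) = 20
best[9] = max(4+14, 10+10) = 20
One optimal cutting: pieces 4 + 4 with 1 link of scrap → $20.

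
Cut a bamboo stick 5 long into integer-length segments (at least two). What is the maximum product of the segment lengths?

6

Let g[k] be the best product for length k (with at least one cut). For each first piece i, the rest contributes max(k−i, g[k−i]).
g[2] = 1*max(1,0) = 1*1 = 1
g[3] = 1*max(2,1) = 1*2 = 2
g[4] = 2*max(2,1) = 2*2 = 4
g[5] = 2*max(3,2) = 2*3 = 6
One optimal split: 3 + 2; product 3*2 = 6.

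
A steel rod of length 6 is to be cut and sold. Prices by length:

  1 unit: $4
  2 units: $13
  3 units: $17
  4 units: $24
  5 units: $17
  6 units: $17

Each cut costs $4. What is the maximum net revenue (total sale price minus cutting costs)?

Consider every possible first cut. v[k] is the best of p[i]+v[k−i] over all sellable i≤k, charging 4 whenever i<k.
v[1] = 4
v[2] = max(4+4-4, 13+0) = 13
v[3] = max(4+13-4, 13+4-4, 17+0) = 17
v[4] = max(4+17-4, 13+13-4, 17+4-4, 24+0) = 24
v[5] = max(4+24-4, 13+17-4, 17+13-4, 24+4-4, 17+0) = 26
v[6] = max(4+26-4, 13+24-4, 17+17-4, 24+13-4, 17+4-4, 17+0) = 33
One optimal plan: pieces 4 + 2 (1 cut) → $37 − $4 = $33.

33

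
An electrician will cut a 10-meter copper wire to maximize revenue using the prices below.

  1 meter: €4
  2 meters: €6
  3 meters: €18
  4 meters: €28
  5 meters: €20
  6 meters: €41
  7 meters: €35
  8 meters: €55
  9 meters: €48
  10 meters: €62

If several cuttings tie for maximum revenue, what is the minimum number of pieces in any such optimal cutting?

2

Let r[k] be the best obtainable value from length k. For each k, try every first piece i and keep the best of price[i] + r[k−i].
r[1] = 4
r[2] = 8  (first piece 1, then r[1]=4)
r[3] = 18
r[4] = 28
r[5] = 32  (first piece 1, then r[4]=28)
r[6] = 41
r[7] = 46  (first piece 3, then r[4]=28)
r[8] = 56  (first piece 4, then r[4]=28)
r[9] = 60  (first piece 1, then r[8]=56)
r[10] = 69  (first piece 4, then r[6]=41)
Maximum revenue is €69.
Now minimize piece count subject to staying optimal: for each k, pieces[k] = 1 + min over i with p[i]+r[k−i]=r[k] of pieces[k−i].
pieces[7] = 2
pieces[8] = 2
pieces[9] = 3
pieces[10] = 2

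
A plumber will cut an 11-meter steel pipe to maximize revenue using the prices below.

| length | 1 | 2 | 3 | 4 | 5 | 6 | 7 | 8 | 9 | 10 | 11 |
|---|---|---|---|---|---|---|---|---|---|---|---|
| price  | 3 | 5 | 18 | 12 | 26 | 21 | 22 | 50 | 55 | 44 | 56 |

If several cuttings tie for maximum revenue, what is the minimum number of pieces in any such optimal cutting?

2

Let r[k] be the best obtainable value from length k. For each k, try every first piece i and keep the best of price[i] + r[k−i].
r[1] = 3
r[2] = max(3+3, 5+0) = 6
r[3] = max(3+6, 5+3, 18+0) = 18
r[4] = max(3+18, 5+6, 18+3, 12+0) = 21
r[5] = max(3+21, 5+18, 18+6, 12+3, 26+0) = 26
r[6] = max(3+26, 5+21, 18+18, 12+6, 26+3, 21+0) = 36
r[7] = max(3+36, 5+26, 18+21, …, 21+3, 22+0) = 39
r[8] = max(3+39, 5+36, 18+26, …, 22+3, 50+0) = 50
r[9] = max(3+50, 5+39, 18+36, …, 50+3, 55+0) = 55
r[10] = max(3+55, 5+50, 18+39, …, 55+3, 44+0) = 58
r[11] = max(3+58, 5+55, 18+50, …, 44+3, 56+0) = 68
Maximum revenue is $68.
Now minimize piece count subject to staying optimal: for each k, pieces[k] = 1 + min over i with p[i]+r[k−i]=r[k] of pieces[k−i].
pieces[8] = 1
pieces[9] = 1
pieces[10] = 2
pieces[11] = 2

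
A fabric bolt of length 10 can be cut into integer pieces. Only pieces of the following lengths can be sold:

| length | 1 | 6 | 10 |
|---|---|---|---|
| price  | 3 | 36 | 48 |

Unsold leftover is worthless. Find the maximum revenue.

Let r[k] be the best obtainable value from length k. For each k, try every first piece i and keep the best of price[i] + r[k−i].
r[1] = 3
r[2] = 6  (first piece 1, then r[1]=3)
r[3] = 9  (first piece 1, then r[2]=6)
r[4] = 12  (first piece 1, then r[3]=9)
r[5] = 15  (first piece 1, then r[4]=12)
r[6] = max(3+15, 36+0) = 36
r[7] = max(3+36, 36+3) = 39
r[8] = max(3+39, 36+6) = 42
r[9] = max(3+42, 36+9) = 45
r[10] = max(3+45, 36+12, 48+0) = 48
One optimal cutting: 6 + 1 + 1 + 1 + 1 → $48.

48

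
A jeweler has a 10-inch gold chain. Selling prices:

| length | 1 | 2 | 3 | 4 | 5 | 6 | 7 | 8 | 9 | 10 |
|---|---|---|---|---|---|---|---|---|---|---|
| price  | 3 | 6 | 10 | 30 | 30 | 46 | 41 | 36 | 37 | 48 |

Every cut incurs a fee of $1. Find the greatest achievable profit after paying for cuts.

Let net[k] be the best obtainable value from length k. For each k, try every first piece i and keep the best of price[i] + net[k−i] minus the 1 cut fee when i<k.
net[1] = 3
net[2] = max(3+3-1, 6+0) = 6
net[3] = max(3+6-1, 6+3-1, 10+0) = 10
net[4] = max(3+10-1, 6+6-1, 10+3-1, 30+0) = 30
net[5] = max(3+30-1, 6+10-1, 10+6-1, 30+3-1, 30+0) = 32
net[6] = max(3+32-1, 6+30-1, 10+10-1, 30+6-1, 30+3-1, 46+0) = 46
net[7] = max(3+46-1, 6+32-1, 10+30-1, …, 46+3-1, 41+0) = 48
net[8] = max(3+48-1, 6+46-1, 10+32-1, …, 41+3-1, 36+0) = 59
net[9] = max(3+59-1, 6+48-1, 10+46-1, …, 36+3-1, 37+0) = 61
net[10] = max(3+61-1, 6+59-1, 10+48-1, …, 37+3-1, 48+0) = 75
One optimal plan: pieces 6 + 4 (1 cut) → $76 − $1 = $75.

75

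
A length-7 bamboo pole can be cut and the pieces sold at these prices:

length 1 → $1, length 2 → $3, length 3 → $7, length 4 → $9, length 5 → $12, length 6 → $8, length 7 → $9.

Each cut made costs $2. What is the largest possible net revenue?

Build v[k] bottom-up: v[k] = max over allowed piece i of (p[i] + v[k−i]) − 2 per cut.
v[1] = 1
v[2] = 3
v[3] = 7
v[4] = 9
v[5] = 12
v[6] = 12  (first piece 3, then v[3]=7)
v[7] = 14  (first piece 3, then v[4]=9)
One optimal plan: pieces 4 + 3 (1 cut) → $16 − $2 = $14.

14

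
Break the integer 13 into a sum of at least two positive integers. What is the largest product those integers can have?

Fill g[k] for k=2..13: at each k try every first piece i and multiply by the better of (k−i) uncut or g[k−i].
g[2] = 1*max(1,0) = 1*1 = 1
g[3] = 1*max(2,1) = 1*2 = 2
g[4] = 2*max(2,1) = 2*2 = 4
g[5] = 2*max(3,2) = 2*3 = 6
g[6] = 3*max(3,2) = 3*3 = 9
g[7] = 2*max(5,6) = 2*6 = 12
g[8] = 2*max(6,9) = 2*9 = 18
g[9] = 3*max(6,9) = 3*9 = 27
g[10] = 2*max(8,18) = 2*18 = 36
g[11] = 2*max(9,27) = 2*27 = 54
g[12] = 3*max(9,27) = 3*27 = 81
g[13] = 2*max(11,54) = 2*54 = 108
One optimal split: 3 + 3 + 3 + 2 + 2; product 3*3*3*2*2 = 108.

108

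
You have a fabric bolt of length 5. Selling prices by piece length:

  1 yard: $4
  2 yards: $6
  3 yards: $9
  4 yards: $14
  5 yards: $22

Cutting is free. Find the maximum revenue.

Consider every possible first cut. R[k] is the best of p[i]+R[k−i] over all sellable i≤k.
R[1] = 4
R[2] = max(4+4, 6+0) = 8
R[3] = max(4+8, 6+4, 9+0) = 12
R[4] = max(4+12, 6+8, 9+4, 14+0) = 16
R[5] = max(4+16, 6+12, 9+8, 14+4, 22+0) = 22
Best is to sell the whole 5-yard piece uncut for $22.

22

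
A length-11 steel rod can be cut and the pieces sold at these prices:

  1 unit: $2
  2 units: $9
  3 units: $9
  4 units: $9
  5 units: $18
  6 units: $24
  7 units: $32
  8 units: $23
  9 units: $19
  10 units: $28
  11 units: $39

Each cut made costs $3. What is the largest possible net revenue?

Let net[k] be the best obtainable value from length k. For each k, try every first piece i and keep the best of price[i] + net[k−i] minus the 3 cut fee when i<k.
net[1] = 2
net[2] = max(2+2-3, 9+0) = 9
net[3] = max(2+9-3, 9+2-3, 9+0) = 9
net[4] = max(2+9-3, 9+9-3, 9+2-3, 9+0) = 15
net[5] = max(2+15-3, 9+9-3, 9+9-3, 9+2-3, 18+0) = 18
net[6] = max(2+18-3, 9+15-3, 9+9-3, 9+9-3, 18+2-3, 24+0) = 24
net[7] = max(2+24-3, 9+18-3, 9+15-3, …, 24+2-3, 32+0) = 32
net[8] = max(2+32-3, 9+24-3, 9+18-3, …, 32+2-3, 23+0) = 31
net[9] = max(2+31-3, 9+32-3, 9+24-3, …, 23+2-3, 19+0) = 38
net[10] = max(2+38-3, 9+31-3, 9+32-3, …, 19+2-3, 28+0) = 38
net[11] = max(2+38-3, 9+38-3, 9+31-3, …, 28+2-3, 39+0) = 44
One optimal plan: pieces 7 + 2 + 2 (2 cuts) → $50 − $6 = $44.

44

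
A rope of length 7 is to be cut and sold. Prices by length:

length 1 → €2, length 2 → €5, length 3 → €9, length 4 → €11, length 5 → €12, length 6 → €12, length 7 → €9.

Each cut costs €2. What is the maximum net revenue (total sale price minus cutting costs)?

18

Build v[k] bottom-up: v[k] = max over allowed piece i of (p[i] + v[k−i]) − 2 per cut.
v[1] = 2
v[2] = 5
v[3] = 9
v[4] = 11
v[5] = 12  (first piece 2, then v[3]=9)
v[6] = 16  (first piece 3, then v[3]=9)
v[7] = 18  (first piece 3, then v[4]=11)
One optimal plan: pieces 4 + 3 (1 cut) → €20 − €2 = €18.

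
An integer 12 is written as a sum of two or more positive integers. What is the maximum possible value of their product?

81

Let prod[k] be the best product for length k (with at least one cut). For each first piece i, the rest contributes max(k−i, prod[k−i]).
prod[2] = 1·max(1,0) = 1·1 = 1
prod[3] = max(1·2, 2·1) = 2
prod[4] = max(1·3, 2·2, 3·1) = 4
prod[5] = max(1·4, 2·3, 3·2, 4·1) = 6
prod[6] = max(1·6, 2·4, 3·3, 4·2, 5·1) = 9
prod[7] = max(1·9, 2·6, 3·4, 4·3, 5·2, 6·1) = 12
prod[8] = max(1·12, 2·9, 3·6, …, 6·2, 7·1) = 18
prod[9] = max(1·18, 2·12, 3·9, …, 7·2, 8·1) = 27
prod[10] = max(1·27, 2·18, 3·12, …, 8·2, 9·1) = 36
prod[11] = max(1·36, 2·27, 3·18, …, 9·2, 10·1) = 54
prod[12] = max(1·54, 2·36, 3·27, …, 10·2, 11·1) = 81
One optimal split: 3 + 3 + 3 + 3; product 3·3·3·3 = 81.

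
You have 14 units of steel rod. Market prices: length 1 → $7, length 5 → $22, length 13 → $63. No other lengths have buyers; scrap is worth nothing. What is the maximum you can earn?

98

Let f[k] be the best obtainable value from length k. For each k, try every first piece i and keep the best of price[i] + f[k−i].
f[1] = 7
f[2] = 14  (first piece 1, then f[1]=7)
f[3] = 21  (first piece 1, then f[2]=14)
f[4] = 28  (first piece 1, then f[3]=21)
f[5] = 35  (first piece 1, then f[4]=28)
f[6] = 42  (first piece 1, then f[5]=35)
f[7] = 49  (first piece 1, then f[6]=42)
f[8] = 56  (first piece 1, then f[7]=49)
f[9] = 63  (first piece 1, then f[8]=56)
f[10] = 70  (first piece 1, then f[9]=63)
f[11] = 77  (first piece 1, then f[10]=70)
f[12] = 84  (first piece 1, then f[11]=77)
f[13] = 91  (first piece 1, then f[12]=84)
f[14] = 98  (first piece 1, then f[13]=91)
One optimal cutting: 1 + 1 + 1 + 1 + 1 + 1 + 1 + 1 + 1 + 1 + 1 + 1 + 1 + 1 → $98.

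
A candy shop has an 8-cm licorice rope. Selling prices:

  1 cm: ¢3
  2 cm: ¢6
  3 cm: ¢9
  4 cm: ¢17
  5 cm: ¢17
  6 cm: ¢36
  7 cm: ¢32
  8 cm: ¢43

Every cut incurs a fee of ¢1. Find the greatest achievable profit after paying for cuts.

Build net[k] bottom-up: net[k] = max over allowed piece i of (p[i] + net[k−i]) − 1 per cut.
net[1] = 3
net[2] = max(3+3-1, 6+0) = 6
net[3] = max(3+6-1, 6+3-1, 9+0) = 9
net[4] = max(3+9-1, 6+6-1, 9+3-1, 17+0) = 17
net[5] = max(3+17-1, 6+9-1, 9+6-1, 17+3-1, 17+0) = 19
net[6] = max(3+19-1, 6+17-1, 9+9-1, 17+6-1, 17+3-1, 36+0) = 36
net[7] = max(3+36-1, 6+19-1, 9+17-1, …, 36+3-1, 32+0) = 38
net[8] = max(3+38-1, 6+36-1, 9+19-1, …, 32+3-1, 43+0) = 43
Best is to make no cuts and sell whole for ¢43.

43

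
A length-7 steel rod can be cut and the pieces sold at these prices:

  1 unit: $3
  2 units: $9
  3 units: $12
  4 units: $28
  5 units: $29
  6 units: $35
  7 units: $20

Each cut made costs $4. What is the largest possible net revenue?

36

Let v[k] be the best obtainable value from length k. For each k, try every first piece i and keep the best of price[i] + v[k−i] minus the 4 cut fee when i<k.
v[1] = 3
v[2] = max(3+3-4, 9+0) = 9
v[3] = max(3+9-4, 9+3-4, 12+0) = 12
v[4] = max(3+12-4, 9+9-4, 12+3-4, 28+0) = 28
v[5] = max(3+28-4, 9+12-4, 12+9-4, 28+3-4, 29+0) = 29
v[6] = max(3+29-4, 9+28-4, 12+12-4, 28+9-4, 29+3-4, 35+0) = 35
v[7] = max(3+35-4, 9+29-4, 12+28-4, …, 35+3-4, 20+0) = 36
One optimal plan: pieces 4 + 3 (1 cut) → $40 − $4 = $36.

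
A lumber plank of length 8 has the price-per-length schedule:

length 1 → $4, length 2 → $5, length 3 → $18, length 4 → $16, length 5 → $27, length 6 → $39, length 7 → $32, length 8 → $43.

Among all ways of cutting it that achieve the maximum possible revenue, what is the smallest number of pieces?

3

Consider every possible first cut. r[k] is the best of p[i]+r[k−i] over all sellable i≤k.
r[1] = 4
r[2] = 8  (first piece 1, then r[1]=4)
r[3] = 18
r[4] = 22  (first piece 1, then r[3]=18)
r[5] = 27
r[6] = 39
r[7] = 43  (first piece 1, then r[6]=39)
r[8] = 47  (first piece 1, then r[7]=43)
Maximum revenue is $47.
Now minimize piece count subject to staying optimal: for each k, pieces[k] = 1 + min over i with p[i]+r[k−i]=r[k] of pieces[k−i].
pieces[5] = 1
pieces[6] = 1
pieces[7] = 2
pieces[8] = 3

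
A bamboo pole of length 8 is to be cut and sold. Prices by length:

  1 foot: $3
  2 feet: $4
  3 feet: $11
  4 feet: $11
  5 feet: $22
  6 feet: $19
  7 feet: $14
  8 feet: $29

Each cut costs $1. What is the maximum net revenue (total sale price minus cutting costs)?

32

Consider every possible first cut. r[k] is the best of p[i]+r[k−i] over all sellable i≤k, charging 1 whenever i<k.
r[1] = 3
r[2] = 5  (first piece 1, then r[1]=3)
r[3] = 11
r[4] = 13  (first piece 1, then r[3]=11)
r[5] = 22
r[6] = 24  (first piece 1, then r[5]=22)
r[7] = 26  (first piece 1, then r[6]=24)
r[8] = 32  (first piece 3, then r[5]=22)
One optimal plan: pieces 5 + 3 (1 cut) → $33 − $1 = $32.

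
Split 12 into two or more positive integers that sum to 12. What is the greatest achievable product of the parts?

Define P[k] = max over 1≤i<k of i · max(k−i, P[k−i]); the inner max lets the remainder stay uncut if that's better.
P[2] = 1×max(1,0) = 1×1 = 1
P[3] = 1×max(2,1) = 1×2 = 2
P[4] = 2×max(2,1) = 2×2 = 4
P[5] = 2×max(3,2) = 2×3 = 6
P[6] = 3×max(3,2) = 3×3 = 9
P[7] = 2×max(5,6) = 2×6 = 12
P[8] = 2×max(6,9) = 2×9 = 18
P[9] = 3×max(6,9) = 3×9 = 27
P[10] = 2×max(8,18) = 2×18 = 36
P[11] = 2×max(9,27) = 2×27 = 54
P[12] = 3×max(9,27) = 3×27 = 81
One optimal split: 3 + 3 + 3 + 3; product 3×3×3×3 = 81.

81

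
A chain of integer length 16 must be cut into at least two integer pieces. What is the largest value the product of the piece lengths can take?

324

Fill P[k] for k=2..16: at each k try every first piece i and multiply by the better of (k−i) uncut or P[k−i].
Small cases: P[2]=1, P[3]=2, P[4]=4, P[5]=6, P[6]=9, P[7]=12, P[8]=18, P[9]=27, P[10]=36, P[11]=54.
P[12] = 3*max(9,27) = 3*27 = 81
P[13] = 2*max(11,54) = 2*54 = 108
P[14] = 2*max(12,81) = 2*81 = 162
P[15] = 3*max(12,81) = 3*81 = 243
P[16] = 2*max(14,162) = 2*162 = 324
One optimal split: 3 + 3 + 3 + 3 + 2 + 2; product 3*3*3*3*2*2 = 324.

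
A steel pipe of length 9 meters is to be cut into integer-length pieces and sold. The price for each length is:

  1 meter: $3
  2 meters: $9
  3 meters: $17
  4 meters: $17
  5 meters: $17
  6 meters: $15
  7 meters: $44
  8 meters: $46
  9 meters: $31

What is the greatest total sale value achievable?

53

Consider every possible first cut. best[k] is the best of p[i]+best[k−i] over all sellable i≤k.
best[1] = 3
best[2] = max(3+3, 9+0) = 9
best[3] = max(3+9, 9+3, 17+0) = 17
best[4] = max(3+17, 9+9, 17+3, 17+0) = 20
best[5] = max(3+20, 9+17, 17+9, 17+3, 17+0) = 26
best[6] = max(3+26, 9+20, 17+17, 17+9, 17+3, 15+0) = 34
best[7] = max(3+34, 9+26, 17+20, …, 15+3, 44+0) = 44
best[8] = max(3+44, 9+34, 17+26, …, 44+3, 46+0) = 47
best[9] = max(3+47, 9+44, 17+34, …, 46+3, 31+0) = 53
One optimal cutting: 7 + 2 → $44 + $9 = $53.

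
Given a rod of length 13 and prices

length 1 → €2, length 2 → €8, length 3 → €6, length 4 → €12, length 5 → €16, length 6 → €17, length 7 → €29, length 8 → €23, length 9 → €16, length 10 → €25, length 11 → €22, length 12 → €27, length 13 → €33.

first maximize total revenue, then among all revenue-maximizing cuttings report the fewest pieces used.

4

Build r[k] bottom-up: r[k] = max over allowed piece i of (p[i] + r[k−i]).
r[1] = 2
r[2] = max(2+2, 8+0) = 8
r[3] = max(2+8, 8+2, 6+0) = 10
r[4] = max(2+10, 8+8, 6+2, 12+0) = 16
r[5] = max(2+16, 8+10, 6+8, 12+2, 16+0) = 18
r[6] = max(2+18, 8+16, 6+10, 12+8, 16+2, 17+0) = 24
r[7] = max(2+24, 8+18, 6+16, …, 17+2, 29+0) = 29
r[8] = max(2+29, 8+24, 6+18, …, 29+2, 23+0) = 32
r[9] = max(2+32, 8+29, 6+24, …, 23+2, 16+0) = 37
r[10] = max(2+37, 8+32, 6+29, …, 16+2, 25+0) = 40
r[11] = max(2+40, 8+37, 6+32, …, 25+2, 22+0) = 45
r[12] = max(2+45, 8+40, 6+37, …, 22+2, 27+0) = 48
r[13] = max(2+48, 8+45, 6+40, …, 27+2, 33+0) = 53
Maximum revenue is €53.
Now minimize piece count subject to staying optimal: for each k, pieces[k] = 1 + min over i with p[i]+r[k−i]=r[k] of pieces[k−i].
pieces[10] = 5
pieces[11] = 3
pieces[12] = 6
pieces[13] = 4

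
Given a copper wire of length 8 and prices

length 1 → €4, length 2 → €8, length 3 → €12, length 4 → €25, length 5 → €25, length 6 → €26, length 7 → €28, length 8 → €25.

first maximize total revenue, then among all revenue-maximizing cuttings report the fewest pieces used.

Let r[k] be the best obtainable value from length k. For each k, try every first piece i and keep the best of price[i] + r[k−i].
r[1] = 4
r[2] = max(4+4, 8+0) = 8
r[3] = max(4+8, 8+4, 12+0) = 12
r[4] = max(4+12, 8+8, 12+4, 25+0) = 25
r[5] = max(4+25, 8+12, 12+8, 25+4, 25+0) = 29
r[6] = max(4+29, 8+25, 12+12, 25+8, 25+4, 26+0) = 33
r[7] = max(4+33, 8+29, 12+25, …, 26+4, 28+0) = 37
r[8] = max(4+37, 8+33, 12+29, …, 28+4, 25+0) = 50
Maximum revenue is €50.
Now minimize piece count subject to staying optimal: for each k, pieces[k] = 1 + min over i with p[i]+r[k−i]=r[k] of pieces[k−i].
pieces[5] = 2
pieces[6] = 2
pieces[7] = 2
pieces[8] = 2

2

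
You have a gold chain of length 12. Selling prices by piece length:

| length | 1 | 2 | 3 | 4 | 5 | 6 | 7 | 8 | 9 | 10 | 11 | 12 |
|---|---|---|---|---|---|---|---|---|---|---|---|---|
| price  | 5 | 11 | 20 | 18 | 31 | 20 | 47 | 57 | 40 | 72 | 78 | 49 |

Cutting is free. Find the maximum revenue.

83

Let v[k] be the best obtainable value from length k. For each k, try every first piece i and keep the best of price[i] + v[k−i].
v[1] = 5
v[2] = max(5+5, 11+0) = 11
v[3] = max(5+11, 11+5, 20+0) = 20
v[4] = max(5+20, 11+11, 20+5, 18+0) = 25
v[5] = max(5+25, 11+20, 20+11, 18+5, 31+0) = 31
v[6] = max(5+31, 11+25, 20+20, 18+11, 31+5, 20+0) = 40
v[7] = max(5+40, 11+31, 20+25, …, 20+5, 47+0) = 47
v[8] = max(5+47, 11+40, 20+31, …, 47+5, 57+0) = 57
v[9] = max(5+57, 11+47, 20+40, …, 57+5, 40+0) = 62
v[10] = max(5+62, 11+57, 20+47, …, 40+5, 72+0) = 72
v[11] = max(5+72, 11+62, 20+57, …, 72+5, 78+0) = 78
v[12] = max(5+78, 11+72, 20+62, …, 78+5, 49+0) = 83
One optimal cutting: 11 + 1 → $78 + $5 = $83.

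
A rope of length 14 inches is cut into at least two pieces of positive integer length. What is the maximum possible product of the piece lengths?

Define f[k] = max over 1≤i<k of i · max(k−i, f[k−i]); the inner max lets the remainder stay uncut if that's better.
Small cases: f[2]=1, f[3]=2, f[4]=4, f[5]=6, f[6]=9, f[7]=12.
f[8] = max(1*12, 2*9, 3*6, …, 6*2, 7*1) = 18
f[9] = max(1*18, 2*12, 3*9, …, 7*2, 8*1) = 27
f[10] = max(1*27, 2*18, 3*12, …, 8*2, 9*1) = 36
f[11] = max(1*36, 2*27, 3*18, …, 9*2, 10*1) = 54
f[12] = max(1*54, 2*36, 3*27, …, 10*2, 11*1) = 81
f[13] = max(1*81, 2*54, 3*36, …, 11*2, 12*1) = 108
f[14] = max(1*108, 2*81, 3*54, …, 12*2, 13*1) = 162
One optimal split: 3 + 3 + 3 + 3 + 2; product 3*3*3*3*2 = 162.

162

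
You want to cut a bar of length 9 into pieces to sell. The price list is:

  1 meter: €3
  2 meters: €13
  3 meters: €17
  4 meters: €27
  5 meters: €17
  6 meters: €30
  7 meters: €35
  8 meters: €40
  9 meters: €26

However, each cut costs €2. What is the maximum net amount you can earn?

53

Let r[k] be the best obtainable value from length k. For each k, try every first piece i and keep the best of price[i] + r[k−i] minus the 2 cut fee when i<k.
r[1] = 3
r[2] = max(3+3-2, 13+0) = 13
r[3] = max(3+13-2, 13+3-2, 17+0) = 17
r[4] = max(3+17-2, 13+13-2, 17+3-2, 27+0) = 27
r[5] = max(3+27-2, 13+17-2, 17+13-2, 27+3-2, 17+0) = 28
r[6] = max(3+28-2, 13+27-2, 17+17-2, 27+13-2, 17+3-2, 30+0) = 38
r[7] = max(3+38-2, 13+28-2, 17+27-2, …, 30+3-2, 35+0) = 42
r[8] = max(3+42-2, 13+38-2, 17+28-2, …, 35+3-2, 40+0) = 52
r[9] = max(3+52-2, 13+42-2, 17+38-2, …, 40+3-2, 26+0) = 53
One optimal plan: pieces 4 + 4 + 1 (2 cuts) → €57 − €4 = €53.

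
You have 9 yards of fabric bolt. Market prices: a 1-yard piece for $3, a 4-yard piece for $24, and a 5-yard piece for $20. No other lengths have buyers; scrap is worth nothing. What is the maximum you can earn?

51

Build best[k] bottom-up: best[k] = max over allowed piece i of (p[i] + best[k−i]).
best[1] = 3
best[2] = 6  (first piece 1, then best[1]=3)
best[3] = 9  (first piece 1, then best[2]=6)
best[4] = max(3+9, 24+0) = 24
best[5] = max(3+24, 24+3, 20+0) = 27
best[6] = max(3+27, 24+6, 20+3) = 30
best[7] = max(3+30, 24+9, 20+6) = 33
best[8] = max(3+33, 24+24, 20+9) = 48
best[9] = max(3+48, 24+27, 20+24) = 51
One optimal cutting: 4 + 4 + 1 → $51.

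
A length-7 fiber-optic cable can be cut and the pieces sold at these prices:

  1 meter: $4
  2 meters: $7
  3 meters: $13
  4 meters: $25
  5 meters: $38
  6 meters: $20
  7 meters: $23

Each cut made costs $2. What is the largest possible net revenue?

Let net[k] be the best obtainable value from length k. For each k, try every first piece i and keep the best of price[i] + net[k−i] minus the 2 cut fee when i<k.
net[1] = 4
net[2] = max(4+4-2, 7+0) = 7
net[3] = max(4+7-2, 7+4-2, 13+0) = 13
net[4] = max(4+13-2, 7+7-2, 13+4-2, 25+0) = 25
net[5] = max(4+25-2, 7+13-2, 13+7-2, 25+4-2, 38+0) = 38
net[6] = max(4+38-2, 7+25-2, 13+13-2, 25+7-2, 38+4-2, 20+0) = 40
net[7] = max(4+40-2, 7+38-2, 13+25-2, …, 20+4-2, 23+0) = 43
One optimal plan: pieces 5 + 2 (1 cut) → $45 − $2 = $43.

43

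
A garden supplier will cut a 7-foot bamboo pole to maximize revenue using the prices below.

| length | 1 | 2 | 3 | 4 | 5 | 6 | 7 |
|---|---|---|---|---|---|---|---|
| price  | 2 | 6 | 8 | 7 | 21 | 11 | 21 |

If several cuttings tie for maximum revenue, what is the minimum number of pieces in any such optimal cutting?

2

Build r[k] bottom-up: r[k] = max over allowed piece i of (p[i] + r[k−i]).
r[1] = 2
r[2] = max(2+2, 6+0) = 6
r[3] = max(2+6, 6+2, 8+0) = 8
r[4] = max(2+8, 6+6, 8+2, 7+0) = 12
r[5] = max(2+12, 6+8, 8+6, 7+2, 21+0) = 21
r[6] = max(2+21, 6+12, 8+8, 7+6, 21+2, 11+0) = 23
r[7] = max(2+23, 6+21, 8+12, …, 11+2, 21+0) = 27
Maximum revenue is $27.
Now minimize piece count subject to staying optimal: for each k, pieces[k] = 1 + min over i with p[i]+r[k−i]=r[k] of pieces[k−i].
pieces[4] = 2
pieces[5] = 1
pieces[6] = 2
pieces[7] = 2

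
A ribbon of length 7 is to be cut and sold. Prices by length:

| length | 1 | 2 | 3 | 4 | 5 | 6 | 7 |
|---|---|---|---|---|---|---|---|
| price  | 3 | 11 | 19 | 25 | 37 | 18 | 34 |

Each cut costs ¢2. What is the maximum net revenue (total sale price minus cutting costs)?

46

Let v[k] be the best obtainable value from length k. For each k, try every first piece i and keep the best of price[i] + v[k−i] minus the 2 cut fee when i<k.
v[1] = 3
v[2] = max(3+3-2, 11+0) = 11
v[3] = max(3+11-2, 11+3-2, 19+0) = 19
v[4] = max(3+19-2, 11+11-2, 19+3-2, 25+0) = 25
v[5] = max(3+25-2, 11+19-2, 19+11-2, 25+3-2, 37+0) = 37
v[6] = max(3+37-2, 11+25-2, 19+19-2, 25+11-2, 37+3-2, 18+0) = 38
v[7] = max(3+38-2, 11+37-2, 19+25-2, …, 18+3-2, 34+0) = 46
One optimal plan: pieces 5 + 2 (1 cut) → ¢48 − ¢2 = ¢46.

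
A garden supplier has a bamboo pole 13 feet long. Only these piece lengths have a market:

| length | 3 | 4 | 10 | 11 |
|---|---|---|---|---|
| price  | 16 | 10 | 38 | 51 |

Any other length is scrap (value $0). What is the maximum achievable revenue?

64

Build r[k] bottom-up: r[k] = max over allowed piece i of (p[i] + r[k−i]).
r[1] = 0
r[2] = 0
r[3] = 16
r[4] = 16
r[5] = 16
r[6] = 32  (first piece 3, then r[3]=16)
r[7] = 32
r[8] = 32
r[9] = 48  (first piece 3, then r[6]=32)
r[10] = 48
r[11] = 51
r[12] = 64  (first piece 3, then r[9]=48)
r[13] = 64
One optimal cutting: pieces 3 + 3 + 3 + 3 with 1 foot of scrap → $64.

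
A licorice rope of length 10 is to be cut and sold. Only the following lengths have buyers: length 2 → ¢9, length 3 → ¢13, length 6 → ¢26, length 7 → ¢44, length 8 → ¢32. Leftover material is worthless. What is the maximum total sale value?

57

Let r[k] be the best obtainable value from length k. For each k, try every first piece i and keep the best of price[i] + r[k−i].
r[1] = 0
r[2] = 9
r[3] = 13
r[4] = 18  (first piece 2, then r[2]=9)
r[5] = 22  (first piece 2, then r[3]=13)
r[6] = 27  (first piece 2, then r[4]=18)
r[7] = 44
r[8] = 44
r[9] = 53  (first piece 2, then r[7]=44)
r[10] = 57  (first piece 3, then r[7]=44)
One optimal cutting: 7 + 3 → ¢57.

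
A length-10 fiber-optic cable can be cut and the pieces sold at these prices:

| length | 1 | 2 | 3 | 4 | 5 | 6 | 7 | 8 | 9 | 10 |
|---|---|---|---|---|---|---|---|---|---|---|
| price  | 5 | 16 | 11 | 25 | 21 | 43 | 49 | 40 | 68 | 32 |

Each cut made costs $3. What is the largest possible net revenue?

Build net[k] bottom-up: net[k] = max over allowed piece i of (p[i] + net[k−i]) − 3 per cut.
net[1] = 5
net[2] = 16
net[3] = 18  (first piece 1, then net[2]=16)
net[4] = 29  (first piece 2, then net[2]=16)
net[5] = 31  (first piece 1, then net[4]=29)
net[6] = 43
net[7] = 49
net[8] = 56  (first piece 2, then net[6]=43)
net[9] = 68
net[10] = 70  (first piece 1, then net[9]=68)
One optimal plan: pieces 9 + 1 (1 cut) → $73 − $3 = $70.

70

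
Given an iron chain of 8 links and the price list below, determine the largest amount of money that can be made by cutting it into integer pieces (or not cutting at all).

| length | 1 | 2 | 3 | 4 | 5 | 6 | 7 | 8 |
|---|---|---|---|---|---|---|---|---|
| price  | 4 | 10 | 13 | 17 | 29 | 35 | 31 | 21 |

Consider every possible first cut. best[k] is the best of p[i]+best[k−i] over all sellable i≤k.
best[1] = 4
best[2] = 10
best[3] = 14  (first piece 1, then best[2]=10)
best[4] = 20  (first piece 2, then best[2]=10)
best[5] = 29
best[6] = 35
best[7] = 39  (first piece 1, then best[6]=35)
best[8] = 45  (first piece 2, then best[6]=35)
One optimal cutting: 6 + 2 → $35 + $10 = $45.

45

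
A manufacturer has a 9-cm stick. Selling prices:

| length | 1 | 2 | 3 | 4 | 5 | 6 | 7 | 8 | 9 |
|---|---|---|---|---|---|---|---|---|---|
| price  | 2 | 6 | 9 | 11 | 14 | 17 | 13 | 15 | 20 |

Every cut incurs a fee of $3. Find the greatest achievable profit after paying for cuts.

23

Build r[k] bottom-up: r[k] = max over allowed piece i of (p[i] + r[k−i]) − 3 per cut.
r[1] = 2
r[2] = 6
r[3] = 9
r[4] = 11
r[5] = 14
r[6] = 17
r[7] = 17  (first piece 2, then r[5]=14)
r[8] = 20  (first piece 2, then r[6]=17)
r[9] = 23  (first piece 3, then r[6]=17)
One optimal plan: pieces 6 + 3 (1 cut) → $26 − $3 = $23.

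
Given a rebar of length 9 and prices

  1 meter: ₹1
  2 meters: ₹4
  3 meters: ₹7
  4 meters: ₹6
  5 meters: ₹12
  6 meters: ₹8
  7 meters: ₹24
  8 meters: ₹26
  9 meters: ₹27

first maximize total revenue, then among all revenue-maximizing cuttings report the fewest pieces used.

Let r[k] be the best obtainable value from length k. For each k, try every first piece i and keep the best of price[i] + r[k−i].
r[1] = 1
r[2] = 4
r[3] = 7
r[4] = 8  (first piece 1, then r[3]=7)
r[5] = 12
r[6] = 14  (first piece 3, then r[3]=7)
r[7] = 24
r[8] = 26
r[9] = 28  (first piece 2, then r[7]=24)
Maximum revenue is ₹28.
Now minimize piece count subject to staying optimal: for each k, pieces[k] = 1 + min over i with p[i]+r[k−i]=r[k] of pieces[k−i].
pieces[6] = 2
pieces[7] = 1
pieces[8] = 1
pieces[9] = 2

2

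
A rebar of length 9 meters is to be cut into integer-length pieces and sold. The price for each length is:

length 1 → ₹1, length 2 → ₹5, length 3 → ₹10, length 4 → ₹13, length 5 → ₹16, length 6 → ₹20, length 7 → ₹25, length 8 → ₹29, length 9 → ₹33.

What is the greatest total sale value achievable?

33

Consider every possible first cut. best[k] is the best of p[i]+best[k−i] over all sellable i≤k.
best[1] = 1
best[2] = max(1+1, 5+0) = 5
best[3] = max(1+5, 5+1, 10+0) = 10
best[4] = max(1+10, 5+5, 10+1, 13+0) = 13
best[5] = max(1+13, 5+10, 10+5, 13+1, 16+0) = 16
best[6] = max(1+16, 5+13, 10+10, 13+5, 16+1, 20+0) = 20
best[7] = max(1+20, 5+16, 10+13, …, 20+1, 25+0) = 25
best[8] = max(1+25, 5+20, 10+16, …, 25+1, 29+0) = 29
best[9] = max(1+29, 5+25, 10+20, …, 29+1, 33+0) = 33
Best is to sell the whole 9-meter piece uncut for ₹33.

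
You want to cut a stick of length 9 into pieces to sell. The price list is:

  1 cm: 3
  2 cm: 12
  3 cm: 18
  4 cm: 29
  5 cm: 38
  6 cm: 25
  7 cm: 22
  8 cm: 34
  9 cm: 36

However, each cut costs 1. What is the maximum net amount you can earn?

Let v[k] be the best obtainable value from length k. For each k, try every first piece i and keep the best of price[i] + v[k−i] minus the 1 cut fee when i<k.
v[1] = 3
v[2] = max(3+3-1, 12+0) = 12
v[3] = max(3+12-1, 12+3-1, 18+0) = 18
v[4] = max(3+18-1, 12+12-1, 18+3-1, 29+0) = 29
v[5] = max(3+29-1, 12+18-1, 18+12-1, 29+3-1, 38+0) = 38
v[6] = max(3+38-1, 12+29-1, 18+18-1, 29+12-1, 38+3-1, 25+0) = 40
v[7] = max(3+40-1, 12+38-1, 18+29-1, …, 25+3-1, 22+0) = 49
v[8] = max(3+49-1, 12+40-1, 18+38-1, …, 22+3-1, 34+0) = 57
v[9] = max(3+57-1, 12+49-1, 18+40-1, …, 34+3-1, 36+0) = 66
One optimal plan: pieces 5 + 4 (1 cut) → 67 − 1 = 66.

66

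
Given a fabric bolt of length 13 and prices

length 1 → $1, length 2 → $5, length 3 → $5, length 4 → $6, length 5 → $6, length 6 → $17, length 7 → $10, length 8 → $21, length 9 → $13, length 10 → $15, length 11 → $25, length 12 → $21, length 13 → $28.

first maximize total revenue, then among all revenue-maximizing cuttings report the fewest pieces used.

Build r[k] bottom-up: r[k] = max over allowed piece i of (p[i] + r[k−i]).
r[1] = 1
r[2] = 5
r[3] = 6  (first piece 1, then r[2]=5)
r[4] = 10  (first piece 2, then r[2]=5)
r[5] = 11  (first piece 1, then r[4]=10)
r[6] = 17
r[7] = 18  (first piece 1, then r[6]=17)
r[8] = 22  (first piece 2, then r[6]=17)
r[9] = 23  (first piece 1, then r[8]=22)
r[10] = 27  (first piece 2, then r[8]=22)
r[11] = 28  (first piece 1, then r[10]=27)
r[12] = 34  (first piece 6, then r[6]=17)
r[13] = 35  (first piece 1, then r[12]=34)
Maximum revenue is $35.
Now minimize piece count subject to staying optimal: for each k, pieces[k] = 1 + min over i with p[i]+r[k−i]=r[k] of pieces[k−i].
pieces[10] = 3
pieces[11] = 4
pieces[12] = 2
pieces[13] = 3

3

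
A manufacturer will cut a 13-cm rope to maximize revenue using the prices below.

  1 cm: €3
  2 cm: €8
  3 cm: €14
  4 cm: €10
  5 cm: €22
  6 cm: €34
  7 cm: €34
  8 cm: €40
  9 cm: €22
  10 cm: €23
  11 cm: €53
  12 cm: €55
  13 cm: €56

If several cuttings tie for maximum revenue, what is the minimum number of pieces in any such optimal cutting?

3

Consider every possible first cut. r[k] is the best of p[i]+r[k−i] over all sellable i≤k.
r[1] = 3
r[2] = 8
r[3] = 14
r[4] = 17  (first piece 1, then r[3]=14)
r[5] = 22  (first piece 2, then r[3]=14)
r[6] = 34
r[7] = 37  (first piece 1, then r[6]=34)
r[8] = 42  (first piece 2, then r[6]=34)
r[9] = 48  (first piece 3, then r[6]=34)
r[10] = 51  (first piece 1, then r[9]=48)
r[11] = 56  (first piece 2, then r[9]=48)
r[12] = 68  (first piece 6, then r[6]=34)
r[13] = 71  (first piece 1, then r[12]=68)
Maximum revenue is €71.
Now minimize piece count subject to staying optimal: for each k, pieces[k] = 1 + min over i with p[i]+r[k−i]=r[k] of pieces[k−i].
pieces[10] = 3
pieces[11] = 2
pieces[12] = 2
pieces[13] = 3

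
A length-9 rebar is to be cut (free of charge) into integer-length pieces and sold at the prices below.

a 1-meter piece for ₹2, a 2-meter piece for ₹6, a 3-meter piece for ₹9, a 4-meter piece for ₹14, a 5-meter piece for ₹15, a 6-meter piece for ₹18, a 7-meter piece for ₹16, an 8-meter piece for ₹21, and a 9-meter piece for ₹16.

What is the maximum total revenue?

30

Build R[k] bottom-up: R[k] = max over allowed piece i of (p[i] + R[k−i]).
R[1] = 2
R[2] = max(2+2, 6+0) = 6
R[3] = max(2+6, 6+2, 9+0) = 9
R[4] = max(2+9, 6+6, 9+2, 14+0) = 14
R[5] = max(2+14, 6+9, 9+6, 14+2, 15+0) = 16
R[6] = max(2+16, 6+14, 9+9, 14+6, 15+2, 18+0) = 20
R[7] = max(2+20, 6+16, 9+14, …, 18+2, 16+0) = 23
R[8] = max(2+23, 6+20, 9+16, …, 16+2, 21+0) = 28
R[9] = max(2+28, 6+23, 9+20, …, 21+2, 16+0) = 30
One optimal cutting: 4 + 4 + 1 → ₹14 + ₹14 + ₹2 = ₹30.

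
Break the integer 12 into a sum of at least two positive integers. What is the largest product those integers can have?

81

Let g[k] be the best product for length k (with at least one cut). For each first piece i, the rest contributes max(k−i, g[k−i]).
g[2] = 1×max(1,0) = 1×1 = 1
g[3] = max(1×2, 2×1) = 2
g[4] = max(1×3, 2×2, 3×1) = 4
g[5] = max(1×4, 2×3, 3×2, 4×1) = 6
g[6] = max(1×6, 2×4, 3×3, 4×2, 5×1) = 9
g[7] = max(1×9, 2×6, 3×4, 4×3, 5×2, 6×1) = 12
g[8] = max(1×12, 2×9, 3×6, …, 6×2, 7×1) = 18
g[9] = max(1×18, 2×12, 3×9, …, 7×2, 8×1) = 27
g[10] = max(1×27, 2×18, 3×12, …, 8×2, 9×1) = 36
g[11] = max(1×36, 2×27, 3×18, …, 9×2, 10×1) = 54
g[12] = max(1×54, 2×36, 3×27, …, 10×2, 11×1) = 81
One optimal split: 3 + 3 + 3 + 3; product 3×3×3×3 = 81.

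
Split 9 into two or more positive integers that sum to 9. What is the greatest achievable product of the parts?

Define f[k] = max over 1≤i<k of i · max(k−i, f[k−i]); the inner max lets the remainder stay uncut if that's better.
f[2] = 1*max(1,0) = 1*1 = 1
f[3] = 1*max(2,1) = 1*2 = 2
f[4] = 2*max(2,1) = 2*2 = 4
f[5] = 2*max(3,2) = 2*3 = 6
f[6] = 3*max(3,2) = 3*3 = 9
f[7] = 2*max(5,6) = 2*6 = 12
f[8] = 2*max(6,9) = 2*9 = 18
f[9] = 3*max(6,9) = 3*9 = 27
One optimal split: 3 + 3 + 3; product 3*3*3 = 27.

27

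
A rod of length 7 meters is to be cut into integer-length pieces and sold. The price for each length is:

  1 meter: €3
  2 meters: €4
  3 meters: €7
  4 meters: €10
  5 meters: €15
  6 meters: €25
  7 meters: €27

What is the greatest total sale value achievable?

28

Consider every possible first cut. v[k] is the best of p[i]+v[k−i] over all sellable i≤k.
v[1] = 3
v[2] = 6  (first piece 1, then v[1]=3)
v[3] = 9  (first piece 1, then v[2]=6)
v[4] = 12  (first piece 1, then v[3]=9)
v[5] = 15  (first piece 1, then v[4]=12)
v[6] = 25
v[7] = 28  (first piece 1, then v[6]=25)
One optimal cutting: 6 + 1 → €25 + €3 = €28.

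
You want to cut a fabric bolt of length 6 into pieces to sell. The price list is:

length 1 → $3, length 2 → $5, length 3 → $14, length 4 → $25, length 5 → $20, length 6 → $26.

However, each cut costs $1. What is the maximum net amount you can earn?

29

Build r[k] bottom-up: r[k] = max over allowed piece i of (p[i] + r[k−i]) − 1 per cut.
r[1] = 3
r[2] = 5  (first piece 1, then r[1]=3)
r[3] = 14
r[4] = 25
r[5] = 27  (first piece 1, then r[4]=25)
r[6] = 29  (first piece 1, then r[5]=27)
One optimal plan: pieces 4 + 1 + 1 (2 cuts) → $31 − $2 = $29.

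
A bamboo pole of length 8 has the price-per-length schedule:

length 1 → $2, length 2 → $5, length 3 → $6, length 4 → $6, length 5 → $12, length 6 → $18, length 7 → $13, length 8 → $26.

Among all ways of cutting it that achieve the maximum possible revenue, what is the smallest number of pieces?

Consider every possible first cut. r[k] is the best of p[i]+r[k−i] over all sellable i≤k.
r[1] = 2
r[2] = 5
r[3] = 7  (first piece 1, then r[2]=5)
r[4] = 10  (first piece 2, then r[2]=5)
r[5] = 12  (first piece 1, then r[4]=10)
r[6] = 18
r[7] = 20  (first piece 1, then r[6]=18)
r[8] = 26
Maximum revenue is $26.
Now minimize piece count subject to staying optimal: for each k, pieces[k] = 1 + min over i with p[i]+r[k−i]=r[k] of pieces[k−i].
pieces[5] = 1
pieces[6] = 1
pieces[7] = 2
pieces[8] = 1

1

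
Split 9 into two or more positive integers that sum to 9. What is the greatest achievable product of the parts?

Fill P[k] for k=2..9: at each k try every first piece i and multiply by the better of (k−i) uncut or P[k−i].
P[2] = 1*max(1,0) = 1*1 = 1
P[3] = max(1*2, 2*1) = 2
P[4] = max(1*3, 2*2, 3*1) = 4
P[5] = max(1*4, 2*3, 3*2, 4*1) = 6
P[6] = max(1*6, 2*4, 3*3, 4*2, 5*1) = 9
P[7] = max(1*9, 2*6, 3*4, 4*3, 5*2, 6*1) = 12
P[8] = max(1*12, 2*9, 3*6, …, 6*2, 7*1) = 18
P[9] = max(1*18, 2*12, 3*9, …, 7*2, 8*1) = 27
One optimal split: 3 + 3 + 3; product 3*3*3 = 27.

27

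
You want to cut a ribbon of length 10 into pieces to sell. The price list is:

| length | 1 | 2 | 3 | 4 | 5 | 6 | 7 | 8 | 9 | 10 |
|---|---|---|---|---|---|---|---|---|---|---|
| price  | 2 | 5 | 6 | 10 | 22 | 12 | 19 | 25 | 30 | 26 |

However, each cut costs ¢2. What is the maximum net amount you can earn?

42

Build net[k] bottom-up: net[k] = max over allowed piece i of (p[i] + net[k−i]) − 2 per cut.
net[1] = 2
net[2] = max(2+2-2, 5+0) = 5
net[3] = max(2+5-2, 5+2-2, 6+0) = 6
net[4] = max(2+6-2, 5+5-2, 6+2-2, 10+0) = 10
net[5] = max(2+10-2, 5+6-2, 6+5-2, 10+2-2, 22+0) = 22
net[6] = max(2+22-2, 5+10-2, 6+6-2, 10+5-2, 22+2-2, 12+0) = 22
net[7] = max(2+22-2, 5+22-2, 6+10-2, …, 12+2-2, 19+0) = 25
net[8] = max(2+25-2, 5+22-2, 6+22-2, …, 19+2-2, 25+0) = 26
net[9] = max(2+26-2, 5+25-2, 6+22-2, …, 25+2-2, 30+0) = 30
net[10] = max(2+30-2, 5+26-2, 6+25-2, …, 30+2-2, 26+0) = 42
One optimal plan: pieces 5 + 5 (1 cut) → ¢44 − ¢2 = ¢42.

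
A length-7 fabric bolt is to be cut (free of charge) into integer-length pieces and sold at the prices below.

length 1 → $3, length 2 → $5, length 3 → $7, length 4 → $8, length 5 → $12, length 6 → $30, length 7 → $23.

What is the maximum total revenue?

33

Build best[k] bottom-up: best[k] = max over allowed piece i of (p[i] + best[k−i]).
best[1] = 3
best[2] = 6  (first piece 1, then best[1]=3)
best[3] = 9  (first piece 1, then best[2]=6)
best[4] = 12  (first piece 1, then best[3]=9)
best[5] = 15  (first piece 1, then best[4]=12)
best[6] = 30
best[7] = 33  (first piece 1, then best[6]=30)
One optimal cutting: 6 + 1 → $30 + $3 = $33.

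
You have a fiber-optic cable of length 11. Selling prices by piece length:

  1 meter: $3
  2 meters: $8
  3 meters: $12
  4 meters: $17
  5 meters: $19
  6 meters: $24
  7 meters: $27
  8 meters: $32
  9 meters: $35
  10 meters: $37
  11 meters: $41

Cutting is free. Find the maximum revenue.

Build best[k] bottom-up: best[k] = max over allowed piece i of (p[i] + best[k−i]).
best[1] = 3
best[2] = 8
best[3] = 12
best[4] = 17
best[5] = 20  (first piece 1, then best[4]=17)
best[6] = 25  (first piece 2, then best[4]=17)
best[7] = 29  (first piece 3, then best[4]=17)
best[8] = 34  (first piece 4, then best[4]=17)
best[9] = 37  (first piece 1, then best[8]=34)
best[10] = 42  (first piece 2, then best[8]=34)
best[11] = 46  (first piece 3, then best[8]=34)
One optimal cutting: 4 + 4 + 3 → $17 + $17 + $12 = $46.

46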